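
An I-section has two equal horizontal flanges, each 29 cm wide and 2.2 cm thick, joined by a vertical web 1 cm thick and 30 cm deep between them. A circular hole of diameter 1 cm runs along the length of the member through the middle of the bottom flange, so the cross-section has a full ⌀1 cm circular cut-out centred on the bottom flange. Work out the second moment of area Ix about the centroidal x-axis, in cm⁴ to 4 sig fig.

Decompose the section into non-overlapping parts with the origin at the bottom-left of its bounding rectangle.
Bottom flange: 29 × 2.2, A = 63.8 cm², y = 1.1 cm, Ī = 25.7327 cm⁴.
Web: 1 × 30, A = 30 cm², y = 17.2 cm, Ī = 2 250 cm⁴.
Top flange: 29 × 2.2, A = 63.8 cm², y = 33.3 cm, Ī = 25.7327 cm⁴.
Hole (subtracted): ⌀1, A = 0.785398 cm², y = 1.1 cm, Ī = 0.0490874 cm⁴.
Centroid: ȳ = ΣA·y / ΣA = 17.2806 cm.
Transfer each piece to the centroidal x-axis using Ī + A·d² with d = y − 17.2806:
  bottom flange: d = -16.1806 cm → contributes +16729.4 cm⁴
  web: d = -0.0806361 cm → contributes +2250.2 cm⁴
  top flange: d = 16.0194 cm → contributes +16398.1 cm⁴
  hole: d = -16.1806 cm → contributes −205.677 cm⁴
Total I = 35 172 cm⁴.

Ix ≈ 3.517 × 10⁴ cm⁴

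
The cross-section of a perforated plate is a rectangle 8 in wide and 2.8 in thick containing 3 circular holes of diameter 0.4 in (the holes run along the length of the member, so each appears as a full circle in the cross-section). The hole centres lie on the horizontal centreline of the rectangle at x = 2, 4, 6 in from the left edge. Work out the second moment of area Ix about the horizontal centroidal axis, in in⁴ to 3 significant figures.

Split into non-overlapping primitives; take the origin at the lower-left of the bounding box.
Plate: 8 × 2.8, A = 22.4 in², y = 1.4 in, Ī = 14.635 in⁴.
Hole 1 (subtracted): ⌀0.4, A = 0.12566 in², y = 1.4 in, Ī = 0.0012566 in⁴.
Hole 2 (subtracted): ⌀0.4, A = 0.12566 in², y = 1.4 in, Ī = 0.0012566 in⁴.
Hole 3 (subtracted): ⌀0.4, A = 0.12566 in², y = 1.4 in, Ī = 0.0012566 in⁴.
By symmetry the centroid is at mid-height, ȳ = 1.4 in.
All pieces are centred on the horizontal centroidal axis, so I = ΣĪ (holes subtracted) = 14.631 in⁴.

Ix ≈ 14.6 in⁴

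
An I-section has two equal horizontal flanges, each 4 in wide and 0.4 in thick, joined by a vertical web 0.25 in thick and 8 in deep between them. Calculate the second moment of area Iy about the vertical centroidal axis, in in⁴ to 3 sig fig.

Iy ≈ 4.28 in⁴

Split into non-overlapping primitives; take the origin at the lower-left of the bounding box.
Bottom flange: 4 × 0.4, A = 1.6 in², x = 2 in, Ī = 2.1333 in⁴.
Web: 0.25 × 8, A = 2 in², x = 2 in, Ī = 0.010417 in⁴.
Top flange: 4 × 0.4, A = 1.6 in², x = 2 in, Ī = 2.1333 in⁴.
By symmetry the centroid is at mid-width, x̄ = 2 in.
All pieces are centred on the vertical centroidal axis, so I = ΣĪ = 4.2771 in⁴.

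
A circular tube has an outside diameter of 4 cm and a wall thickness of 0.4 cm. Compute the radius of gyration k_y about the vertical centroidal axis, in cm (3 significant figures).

k_y ≈ 1.28 cm

Treat the section as a set of non-overlapping primitives; coordinates are from the bounding-box lower-left.
Outer circle: ⌀4, A = 12.566 cm², x = 2 cm, Ī = 12.566 cm⁴.
Bore (subtracted): ⌀3.2, A = 8.0425 cm², x = 2 cm, Ī = 5.1472 cm⁴.
By symmetry the centroid is at mid-width, x̄ = 2 cm.
All pieces are centred on the vertical centroidal axis, so I = ΣĪ (holes subtracted) = 7.4192 cm⁴.
Radius of gyration: k = √(I/A) = √(7.4192 / 4.5239) = 1.2806 cm.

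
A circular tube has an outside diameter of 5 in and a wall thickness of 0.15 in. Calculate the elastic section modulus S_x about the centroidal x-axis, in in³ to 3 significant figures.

S_x ≈ 2.69 in³

Treat the section as a set of non-overlapping primitives; coordinates are from the bounding-box lower-left.
Outer circle: ⌀5, A = 19.635 in², y = 2.5 in, Ī = 30.68 in⁴.
Bore (subtracted): ⌀4.7, A = 17.349 in², y = 2.5 in, Ī = 23.953 in⁴.
By symmetry the centroid is at mid-height, ȳ = 2.5 in.
All pieces are centred on the centroidal x-axis, so I = ΣĪ (holes subtracted) = 6.7265 in⁴.
Extreme fibre distance c = 2.5 in; S = I/c = 2.6906 in³.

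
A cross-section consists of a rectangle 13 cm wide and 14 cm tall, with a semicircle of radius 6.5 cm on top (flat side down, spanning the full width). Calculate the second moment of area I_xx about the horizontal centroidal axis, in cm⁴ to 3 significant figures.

Split into non-overlapping primitives; take the origin at the lower-left of the bounding box.
Rectangular body: 13 × 14, A = 182 cm², y = 7 cm, Ī = 2972.7 cm⁴.
Semicircular cap: semicircle r = 6.5, A = 66.366 cm², y = 16.759 cm, Ī = 195.92 cm⁴.
Centroid: ȳ = ΣA·y / ΣA = 9.6076 cm.
Transfer each piece to the horizontal centroidal axis using Ī + A·d² with d = y − 9.6076:
  rectangular body: d = -2.6076 cm → contributes +4210.2 cm⁴
  semicircular cap: d = 7.1511 cm → contributes +3589.7 cm⁴
Total I = 7799.9 cm⁴.

I_xx ≈ 7800 cm⁴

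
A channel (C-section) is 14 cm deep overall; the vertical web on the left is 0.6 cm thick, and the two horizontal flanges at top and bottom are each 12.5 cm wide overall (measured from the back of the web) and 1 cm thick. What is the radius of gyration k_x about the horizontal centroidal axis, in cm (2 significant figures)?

k_x ≈ 6.0 cm

Treat the section as a set of non-overlapping primitives; coordinates are from the bounding-box lower-left.
Web: 0.6 × 14, A = 8.4 cm², y = 7 cm, Ī = 137.2 cm⁴.
Top flange (beyond web): 11.9 × 1, A = 11.9 cm², y = 13.5 cm, Ī = 0.9917 cm⁴.
Bottom flange (beyond web): 11.9 × 1, A = 11.9 cm², y = 0.5 cm, Ī = 0.9917 cm⁴.
By symmetry the centroid is at mid-height, ȳ = 7 cm.
Transfer each piece to the horizontal centroidal axis using Ī + A·d² with d = y − 7:
  web: d = 0 cm → contributes +137.2 cm⁴
  top flange (beyond web): d = 6.5 cm → contributes +503.8 cm⁴
  bottom flange (beyond web): d = -6.5 cm → contributes +503.8 cm⁴
Total I = 1 145 cm⁴.
Radius of gyration: k = √(I/A) = √(1 145 / 32.2) = 5.962 cm.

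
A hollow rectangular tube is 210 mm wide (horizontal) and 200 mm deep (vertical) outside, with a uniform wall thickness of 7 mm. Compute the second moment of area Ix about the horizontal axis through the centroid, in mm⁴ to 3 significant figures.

Break the section into simple shapes (no overlaps), measuring from the bottom-left corner of the bounding box.
Outer rectangle: 210 × 200, A = 42 000 mm², y = 100 mm, Ī = 140 000 000 mm⁴.
Inner void (subtracted): 196 × 186, A = 36 456 mm², y = 100 mm, Ī = 105 102 648 mm⁴.
By symmetry the centroid is at mid-height, ȳ = 100 mm.
All pieces are centred on the horizontal axis through the centroid, so I = ΣĪ (holes subtracted) = 34 897 352 mm⁴.

Ix ≈ 3.49 × 10⁷ mm⁴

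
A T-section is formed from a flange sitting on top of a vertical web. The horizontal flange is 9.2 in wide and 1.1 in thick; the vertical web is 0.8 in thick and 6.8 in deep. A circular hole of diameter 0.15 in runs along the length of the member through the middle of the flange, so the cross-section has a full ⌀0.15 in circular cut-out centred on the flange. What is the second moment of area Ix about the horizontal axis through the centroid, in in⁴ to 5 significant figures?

Ix ≈ 77.152 in⁴

Split into non-overlapping primitives; take the origin at the lower-left of the bounding box.
Flange: 9.2 × 1.1, A = 10.12 in², y = 7.35 in, Ī = 1.020433 in⁴.
Web: 0.8 × 6.8, A = 5.44 in², y = 3.4 in, Ī = 20.96213 in⁴.
Hole (subtracted): ⌀0.15, A = 0.01767146 in², y = 7.35 in, Ī = 0.00002485049 in⁴.
Centroid: ȳ = ΣA·y / ΣA = 5.967453 in.
Transfer each piece to the horizontal axis through the centroid using Ī + A·d² with d = y − 5.967453:
  flange: d = 1.382547 in → contributes +20.36417 in⁴
  web: d = -2.567453 in → contributes +56.82161 in⁴
  hole: d = 1.382547 in → contributes −0.03380272 in⁴
Total I = 77.15197 in⁴.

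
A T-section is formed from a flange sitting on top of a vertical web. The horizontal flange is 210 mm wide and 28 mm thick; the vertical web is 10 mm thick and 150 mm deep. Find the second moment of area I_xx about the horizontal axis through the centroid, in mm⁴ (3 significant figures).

I_xx ≈ 1.27 × 10⁷ mm⁴

Decompose the section into non-overlapping parts with the origin at the bottom-left of its bounding rectangle.
Flange: 210 × 28, A = 5 880 mm², y = 164 mm, Ī = 384 160 mm⁴.
Web: 10 × 150, A = 1 500 mm², y = 75 mm, Ī = 2 812 500 mm⁴.
Centroid: ȳ = ΣA·y / ΣA = 145.91 mm.
Transfer each piece to the horizontal axis through the centroid using Ī + A·d² with d = y − 145.91:
  flange: d = 18.089 mm → contributes +2 308 258 mm⁴
  web: d = -70.911 mm → contributes +10 354 963 mm⁴
Total I = 12 663 221 mm⁴.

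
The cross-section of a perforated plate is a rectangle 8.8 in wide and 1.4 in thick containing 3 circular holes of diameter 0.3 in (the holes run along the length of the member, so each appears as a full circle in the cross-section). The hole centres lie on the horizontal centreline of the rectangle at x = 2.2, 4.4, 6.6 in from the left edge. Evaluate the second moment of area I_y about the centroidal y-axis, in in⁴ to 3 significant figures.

Break the section into simple shapes (no overlaps), measuring from the bottom-left corner of the bounding box.
Plate: 8.8 × 1.4, A = 12.32 in², x = 4.4 in, Ī = 79.505 in⁴.
Hole 1 (subtracted): ⌀0.3, A = 0.070686 in², x = 2.2 in, Ī = 0.00039761 in⁴.
Hole 2 (subtracted): ⌀0.3, A = 0.070686 in², x = 4.4 in, Ī = 0.00039761 in⁴.
Hole 3 (subtracted): ⌀0.3, A = 0.070686 in², x = 6.6 in, Ī = 0.00039761 in⁴.
By symmetry the centroid is at mid-width, x̄ = 4.4 in.
Transfer each piece to the centroidal y-axis using Ī + A·d² with d = x − 4.4:
  plate: d = 0 in → contributes +79.505 in⁴
  hole 1: d = -2.2 in → contributes −0.34252 in⁴
  hole 2: d = 0 in → contributes −0.00039761 in⁴
  hole 3: d = 2.2 in → contributes −0.34252 in⁴
Total I = 78.82 in⁴.

I_y ≈ 78.8 in⁴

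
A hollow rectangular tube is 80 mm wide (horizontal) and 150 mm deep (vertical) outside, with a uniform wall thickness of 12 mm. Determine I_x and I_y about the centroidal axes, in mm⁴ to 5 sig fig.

I_x ≈ 1.3165 × 10⁷ mm⁴, I_y ≈ 4.5560 × 10⁶ mm⁴

Decompose the section into non-overlapping parts with the origin at the bottom-left of its bounding rectangle.
Outer rectangle: 80 × 150, A = 12 000 mm², y = 75 mm, Ī = 22 500 000 mm⁴.
Inner void (subtracted): 56 × 126, A = 7 056 mm², y = 75 mm, Ī = 9 335 088 mm⁴.
By symmetry the centroid is at mid-height, ȳ = 75 mm.
All pieces are centred on the centroidal x-axis, so I = ΣĪ (holes subtracted) = 13 164 912 mm⁴.
Repeating about the centroidal y-axis gives I_y = 4 556 032 mm⁴.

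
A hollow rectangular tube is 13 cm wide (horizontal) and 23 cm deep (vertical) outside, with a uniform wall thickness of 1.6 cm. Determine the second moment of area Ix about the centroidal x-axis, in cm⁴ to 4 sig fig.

Break the section into simple shapes (no overlaps), measuring from the bottom-left corner of the bounding box.
Outer rectangle: 13 × 23, A = 299 cm², y = 11.5 cm, Ī = 13180.9 cm⁴.
Inner void (subtracted): 9.8 × 19.8, A = 194.04 cm², y = 11.5 cm, Ī = 6339.29 cm⁴.
By symmetry the centroid is at mid-height, ȳ = 11.5 cm.
All pieces are centred on the centroidal x-axis, so I = ΣĪ (holes subtracted) = 6841.63 cm⁴.

Ix ≈ 6842 cm⁴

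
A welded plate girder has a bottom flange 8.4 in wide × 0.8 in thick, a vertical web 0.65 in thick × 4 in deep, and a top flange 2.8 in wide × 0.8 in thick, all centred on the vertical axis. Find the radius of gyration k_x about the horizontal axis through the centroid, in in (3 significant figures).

k_x ≈ 1.99 in

Split into non-overlapping primitives; take the origin at the lower-left of the bounding box.
Bottom plate: 8.4 × 0.8, A = 6.72 in², y = 0.4 in, Ī = 0.3584 in⁴.
Web plate: 0.65 × 4, A = 2.6 in², y = 2.8 in, Ī = 3.4667 in⁴.
Top plate: 2.8 × 0.8, A = 2.24 in², y = 5.2 in, Ī = 0.11947 in⁴.
Centroid: ȳ = ΣA·y / ΣA = 1.8699 in.
Transfer each piece to the horizontal axis through the centroid using Ī + A·d² with d = y − 1.8699:
  bottom plate: d = -1.4699 in → contributes +14.878 in⁴
  web plate: d = 0.9301 in → contributes +5.7159 in⁴
  top plate: d = 3.3301 in → contributes +24.96 in⁴
Total I = 45.554 in⁴.
Radius of gyration: k = √(I/A) = √(45.554 / 11.56) = 1.9851 in.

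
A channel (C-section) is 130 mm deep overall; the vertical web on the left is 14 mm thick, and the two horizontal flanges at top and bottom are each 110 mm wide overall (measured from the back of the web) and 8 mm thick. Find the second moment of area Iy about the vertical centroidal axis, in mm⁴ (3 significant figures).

Break the section into simple shapes (no overlaps), measuring from the bottom-left corner of the bounding box.
Web: 14 × 130, A = 1 820 mm², x = 7 mm, Ī = 29 727 mm⁴.
Top flange (beyond web): 96 × 8, A = 768 mm², x = 62 mm, Ī = 589 824 mm⁴.
Bottom flange (beyond web): 96 × 8, A = 768 mm², x = 62 mm, Ī = 589 824 mm⁴.
Centroid: x̄ = ΣA·x / ΣA = 32.173 mm.
Transfer each piece to the vertical centroidal axis using Ī + A·d² with d = x − 32.173:
  web: d = -25.173 mm → contributes +1 183 008 mm⁴
  top flange (beyond web): d = 29.827 mm → contributes +1 273 083 mm⁴
  bottom flange (beyond web): d = 29.827 mm → contributes +1 273 083 mm⁴
Total I = 3 729 174 mm⁴.

Iy ≈ 3.73 × 10⁶ mm⁴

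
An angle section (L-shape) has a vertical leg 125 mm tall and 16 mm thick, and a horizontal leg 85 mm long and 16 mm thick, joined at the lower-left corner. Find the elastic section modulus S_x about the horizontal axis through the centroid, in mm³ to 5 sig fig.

Split into non-overlapping primitives; take the origin at the lower-left of the bounding box.
Vertical leg: 16 × 125, A = 2 000 mm², y = 62.5 mm, Ī = 2 604 167 mm⁴.
Horizontal leg (remainder): 69 × 16, A = 1 104 mm², y = 8 mm, Ī = 23 552 mm⁴.
Centroid: ȳ = ΣA·y / ΣA = 43.11598 mm.
Transfer each piece to the horizontal axis through the centroid using Ī + A·d² with d = y − 43.11598:
  vertical leg: d = 19.38402 mm → contributes +3 355 647 mm⁴
  horizontal leg (remainder): d = -35.11598 mm → contributes +1 384 930 mm⁴
Total I = 4 740 577 mm⁴.
Extreme fibre distance c = 81.88402 mm; S = I/c = 57893.8 mm³.

S_x ≈ 5.7894 × 10⁴ mm³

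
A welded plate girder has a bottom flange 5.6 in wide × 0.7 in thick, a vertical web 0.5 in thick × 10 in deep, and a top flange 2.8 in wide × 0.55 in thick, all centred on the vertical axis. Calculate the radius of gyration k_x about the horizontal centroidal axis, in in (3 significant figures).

Break the section into simple shapes (no overlaps), measuring from the bottom-left corner of the bounding box.
Bottom plate: 5.6 × 0.7, A = 3.92 in², y = 0.35 in, Ī = 0.16007 in⁴.
Web plate: 0.5 × 10, A = 5 in², y = 5.7 in, Ī = 41.667 in⁴.
Top plate: 2.8 × 0.55, A = 1.54 in², y = 10.975 in, Ī = 0.038821 in⁴.
Centroid: ȳ = ΣA·y / ΣA = 4.4717 in.
Transfer each piece to the horizontal centroidal axis using Ī + A·d² with d = y − 4.4717:
  bottom plate: d = -4.1217 in → contributes +66.753 in⁴
  web plate: d = 1.2283 in → contributes +49.211 in⁴
  top plate: d = 6.5033 in → contributes +65.171 in⁴
Total I = 181.13 in⁴.
Radius of gyration: k = √(I/A) = √(181.13 / 10.46) = 4.1614 in.

k_x ≈ 4.16 in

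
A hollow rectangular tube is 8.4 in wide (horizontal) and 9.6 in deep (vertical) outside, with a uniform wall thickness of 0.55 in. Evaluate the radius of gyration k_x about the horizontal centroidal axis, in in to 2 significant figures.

Split into non-overlapping primitives; take the origin at the lower-left of the bounding box.
Outer rectangle: 8.4 × 9.6, A = 80.64 in², y = 4.8 in, Ī = 619.3 in⁴.
Inner void (subtracted): 7.3 × 8.5, A = 62.05 in², y = 4.8 in, Ī = 373.6 in⁴.
By symmetry the centroid is at mid-height, ȳ = 4.8 in.
All pieces are centred on the horizontal centroidal axis, so I = ΣĪ (holes subtracted) = 245.7 in⁴.
Radius of gyration: k = √(I/A) = √(245.7 / 18.59) = 3.636 in.

k_x ≈ 3.6 in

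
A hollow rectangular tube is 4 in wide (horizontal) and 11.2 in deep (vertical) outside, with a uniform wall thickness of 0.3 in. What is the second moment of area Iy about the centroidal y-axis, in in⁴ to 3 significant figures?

Break the section into simple shapes (no overlaps), measuring from the bottom-left corner of the bounding box.
Outer rectangle: 4 × 11.2, A = 44.8 in², x = 2 in, Ī = 59.733 in⁴.
Inner void (subtracted): 3.4 × 10.6, A = 36.04 in², x = 2 in, Ī = 34.719 in⁴.
By symmetry the centroid is at mid-width, x̄ = 2 in.
All pieces are centred on the centroidal y-axis, so I = ΣĪ (holes subtracted) = 25.015 in⁴.

Iy ≈ 25.0 in⁴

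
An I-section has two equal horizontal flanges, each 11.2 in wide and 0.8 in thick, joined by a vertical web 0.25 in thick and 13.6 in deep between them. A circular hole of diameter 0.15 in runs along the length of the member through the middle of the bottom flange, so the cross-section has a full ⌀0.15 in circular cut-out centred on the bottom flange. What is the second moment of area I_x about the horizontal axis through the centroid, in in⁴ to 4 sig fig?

I_x ≈ 981.4 in⁴

Break the section into simple shapes (no overlaps), measuring from the bottom-left corner of the bounding box.
Bottom flange: 11.2 × 0.8, A = 8.96 in², y = 0.4 in, Ī = 0.477867 in⁴.
Web: 0.25 × 13.6, A = 3.4 in², y = 7.6 in, Ī = 52.4053 in⁴.
Top flange: 11.2 × 0.8, A = 8.96 in², y = 14.8 in, Ī = 0.477867 in⁴.
Hole (subtracted): ⌀0.15, A = 0.0176715 in², y = 0.4 in, Ī = 0.0000248505 in⁴.
Centroid: ȳ = ΣA·y / ΣA = 7.60597 in.
Transfer each piece to the horizontal axis through the centroid using Ī + A·d² with d = y − 7.60597:
  bottom flange: d = -7.20597 in → contributes +465.735 in⁴
  web: d = -0.0059728 in → contributes +52.4055 in⁴
  top flange: d = 7.19403 in → contributes +464.194 in⁴
  hole: d = -7.20597 in → contributes −0.917634 in⁴
Total I = 981.417 in⁴.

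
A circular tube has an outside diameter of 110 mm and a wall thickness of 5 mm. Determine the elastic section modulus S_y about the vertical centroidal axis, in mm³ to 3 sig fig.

S_y ≈ 4.14 × 10⁴ mm³

Break the section into simple shapes (no overlaps), measuring from the bottom-left corner of the bounding box.
Outer circle: ⌀110, A = 9503.3 mm², x = 55 mm, Ī = 7 186 884 mm⁴.
Bore (subtracted): ⌀100, A = 7 854 mm², x = 55 mm, Ī = 4 908 739 mm⁴.
By symmetry the centroid is at mid-width, x̄ = 55 mm.
All pieces are centred on the vertical centroidal axis, so I = ΣĪ (holes subtracted) = 2 278 146 mm⁴.
Extreme fibre distance c = 55 mm; S = I/c = 41 421 mm³.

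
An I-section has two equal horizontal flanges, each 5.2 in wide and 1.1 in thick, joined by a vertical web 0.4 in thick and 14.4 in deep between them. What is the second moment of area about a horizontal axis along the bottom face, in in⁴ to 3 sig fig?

Decompose the section into non-overlapping parts with the origin at the bottom-left of its bounding rectangle.
Bottom flange: 5.2 × 1.1, A = 5.72 in², y = 0.55 in, Ī = 0.57677 in⁴.
Web: 0.4 × 14.4, A = 5.76 in², y = 8.3 in, Ī = 99.533 in⁴.
Top flange: 5.2 × 1.1, A = 5.72 in², y = 16.05 in, Ī = 0.57677 in⁴.
Transfer each piece to the bottom edge using Ī + A·d² with d = y − 0:
  bottom flange: d = 0.55 in → contributes +2.3071 in⁴
  web: d = 8.3 in → contributes +496.34 in⁴
  top flange: d = 16.05 in → contributes +1474.1 in⁴
Total I = 1972.7 in⁴.

I_base ≈ 1970 in⁴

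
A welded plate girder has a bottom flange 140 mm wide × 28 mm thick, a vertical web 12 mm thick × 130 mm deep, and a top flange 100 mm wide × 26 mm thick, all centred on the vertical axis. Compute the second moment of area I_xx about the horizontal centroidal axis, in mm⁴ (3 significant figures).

I_xx ≈ 4.15 × 10⁷ mm⁴

Split into non-overlapping primitives; take the origin at the lower-left of the bounding box.
Bottom plate: 140 × 28, A = 3 920 mm², y = 14 mm, Ī = 256 107 mm⁴.
Web plate: 12 × 130, A = 1 560 mm², y = 93 mm, Ī = 2 197 000 mm⁴.
Top plate: 100 × 26, A = 2 600 mm², y = 171 mm, Ī = 146 467 mm⁴.
Centroid: ȳ = ΣA·y / ΣA = 79.772 mm.
Transfer each piece to the horizontal centroidal axis using Ī + A·d² with d = y − 79.772:
  bottom plate: d = -65.772 mm → contributes +17 213 997 mm⁴
  web plate: d = 13.228 mm → contributes +2 469 957 mm⁴
  top plate: d = 91.228 mm → contributes +21 784 960 mm⁴
Total I = 41 468 914 mm⁴.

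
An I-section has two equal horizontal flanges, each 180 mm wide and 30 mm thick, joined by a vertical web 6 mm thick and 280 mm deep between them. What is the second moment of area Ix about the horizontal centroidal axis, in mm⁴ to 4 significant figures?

Ix ≈ 2.713 × 10⁸ mm⁴

Split into non-overlapping primitives; take the origin at the lower-left of the bounding box.
Bottom flange: 180 × 30, A = 5 400 mm², y = 15 mm, Ī = 405 000 mm⁴.
Web: 6 × 280, A = 1 680 mm², y = 170 mm, Ī = 10 976 000 mm⁴.
Top flange: 180 × 30, A = 5 400 mm², y = 325 mm, Ī = 405 000 mm⁴.
By symmetry the centroid is at mid-height, ȳ = 170 mm.
Transfer each piece to the horizontal centroidal axis using Ī + A·d² with d = y − 170:
  bottom flange: d = -155 mm → contributes +130 140 000 mm⁴
  web: d = 0 mm → contributes +10 976 000 mm⁴
  top flange: d = 155 mm → contributes +130 140 000 mm⁴
Total I = 271 256 000 mm⁴.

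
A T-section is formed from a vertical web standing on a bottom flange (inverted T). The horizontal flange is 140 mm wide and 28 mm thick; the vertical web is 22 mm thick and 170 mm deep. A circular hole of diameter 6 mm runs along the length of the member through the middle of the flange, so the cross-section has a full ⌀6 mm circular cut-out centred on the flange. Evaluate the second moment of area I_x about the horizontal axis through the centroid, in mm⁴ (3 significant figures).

I_x ≈ 2.80 × 10⁷ mm⁴

Decompose the section into non-overlapping parts with the origin at the bottom-left of its bounding rectangle.
Flange: 140 × 28, A = 3 920 mm², y = 14 mm, Ī = 256 107 mm⁴.
Web: 22 × 170, A = 3 740 mm², y = 113 mm, Ī = 9 007 167 mm⁴.
Hole (subtracted): ⌀6, A = 28.274 mm², y = 14 mm, Ī = 63.617 mm⁴.
Centroid: ȳ = ΣA·y / ΣA = 62.516 mm.
Transfer each piece to the horizontal axis through the centroid using Ī + A·d² with d = y − 62.516:
  flange: d = -48.516 mm → contributes +9 482 972 mm⁴
  web: d = 50.484 mm → contributes +18 539 098 mm⁴
  hole: d = -48.516 mm → contributes −66 616 mm⁴
Total I = 27 955 454 mm⁴.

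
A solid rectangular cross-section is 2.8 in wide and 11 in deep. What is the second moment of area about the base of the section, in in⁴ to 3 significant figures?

The section: 2.8 × 11, A = 30.8 in², y = 5.5 in, Ī = 310.57 in⁴.
Transfer it to the base of the section using Ī + A·d² with d = y − 0:
  the section: d = 5.5 in → contributes +1242.3 in⁴
Total I = 1242.3 in⁴.

I_base ≈ 1240 in⁴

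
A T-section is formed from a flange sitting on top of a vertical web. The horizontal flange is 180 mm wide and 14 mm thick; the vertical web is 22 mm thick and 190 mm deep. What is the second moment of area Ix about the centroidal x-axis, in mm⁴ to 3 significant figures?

Decompose the section into non-overlapping parts with the origin at the bottom-left of its bounding rectangle.
Flange: 180 × 14, A = 2 520 mm², y = 197 mm, Ī = 41 160 mm⁴.
Web: 22 × 190, A = 4 180 mm², y = 95 mm, Ī = 12 574 833 mm⁴.
Centroid: ȳ = ΣA·y / ΣA = 133.36 mm.
Transfer each piece to the centroidal x-axis using Ī + A·d² with d = y − 133.36:
  flange: d = 63.636 mm → contributes +10 245 945 mm⁴
  web: d = -38.364 mm → contributes +18 727 000 mm⁴
Total I = 28 972 945 mm⁴.

Ix ≈ 2.90 × 10⁷ mm⁴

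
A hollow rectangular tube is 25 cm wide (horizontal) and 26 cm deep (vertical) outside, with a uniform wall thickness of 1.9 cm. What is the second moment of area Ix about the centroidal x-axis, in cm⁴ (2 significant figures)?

Split into non-overlapping primitives; take the origin at the lower-left of the bounding box.
Outer rectangle: 25 × 26, A = 650 cm², y = 13 cm, Ī = 36 617 cm⁴.
Inner void (subtracted): 21.2 × 22.2, A = 470.6 cm², y = 13 cm, Ī = 19 329 cm⁴.
By symmetry the centroid is at mid-height, ȳ = 13 cm.
All pieces are centred on the centroidal x-axis, so I = ΣĪ (holes subtracted) = 17 287 cm⁴.

Ix ≈ 1.7 × 10⁴ cm⁴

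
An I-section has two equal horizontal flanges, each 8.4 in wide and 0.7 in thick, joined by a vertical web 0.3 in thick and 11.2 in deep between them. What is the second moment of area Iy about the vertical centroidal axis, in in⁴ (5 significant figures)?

Iy ≈ 69.174 in⁴

Break the section into simple shapes (no overlaps), measuring from the bottom-left corner of the bounding box.
Bottom flange: 8.4 × 0.7, A = 5.88 in², x = 4.2 in, Ī = 34.5744 in⁴.
Web: 0.3 × 11.2, A = 3.36 in², x = 4.2 in, Ī = 0.0252 in⁴.
Top flange: 8.4 × 0.7, A = 5.88 in², x = 4.2 in, Ī = 34.5744 in⁴.
By symmetry the centroid is at mid-width, x̄ = 4.2 in.
All pieces are centred on the vertical centroidal axis, so I = ΣĪ = 69.174 in⁴.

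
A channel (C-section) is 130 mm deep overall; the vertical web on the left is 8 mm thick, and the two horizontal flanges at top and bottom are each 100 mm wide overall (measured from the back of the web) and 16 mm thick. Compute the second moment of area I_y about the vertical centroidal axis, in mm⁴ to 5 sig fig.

Split into non-overlapping primitives; take the origin at the lower-left of the bounding box.
Web: 8 × 130, A = 1 040 mm², x = 4 mm, Ī = 5546.667 mm⁴.
Top flange (beyond web): 92 × 16, A = 1 472 mm², x = 54 mm, Ī = 1 038 251 mm⁴.
Bottom flange (beyond web): 92 × 16, A = 1 472 mm², x = 54 mm, Ī = 1 038 251 mm⁴.
Centroid: x̄ = ΣA·x / ΣA = 40.94779 mm.
Transfer each piece to the vertical centroidal axis using Ī + A·d² with d = x − 40.94779:
  web: d = -36.94779 mm → contributes +1 425 292 mm⁴
  top flange (beyond web): d = 13.05221 mm → contributes +1 289 021 mm⁴
  bottom flange (beyond web): d = 13.05221 mm → contributes +1 289 021 mm⁴
Total I = 4 003 333 mm⁴.

I_y ≈ 4.0033 × 10⁶ mm⁴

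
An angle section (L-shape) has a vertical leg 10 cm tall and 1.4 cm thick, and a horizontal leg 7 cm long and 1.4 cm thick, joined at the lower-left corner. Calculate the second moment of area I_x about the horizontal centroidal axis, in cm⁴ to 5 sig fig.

Decompose the section into non-overlapping parts with the origin at the bottom-left of its bounding rectangle.
Vertical leg: 1.4 × 10, A = 14 cm², y = 5 cm, Ī = 116.6667 cm⁴.
Horizontal leg (remainder): 5.6 × 1.4, A = 7.84 cm², y = 0.7 cm, Ī = 1.280533 cm⁴.
Centroid: ȳ = ΣA·y / ΣA = 3.45641 cm.
Transfer each piece to the horizontal centroidal axis using Ī + A·d² with d = y − 3.45641:
  vertical leg: d = 1.54359 cm → contributes +150.024 cm⁴
  horizontal leg (remainder): d = -2.75641 cm → contributes +60.84727 cm⁴
Total I = 210.8713 cm⁴.

I_x ≈ 210.87 cm⁴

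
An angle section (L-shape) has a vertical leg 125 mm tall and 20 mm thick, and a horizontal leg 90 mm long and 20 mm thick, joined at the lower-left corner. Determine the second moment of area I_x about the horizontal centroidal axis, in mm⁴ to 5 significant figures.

Decompose the section into non-overlapping parts with the origin at the bottom-left of its bounding rectangle.
Vertical leg: 20 × 125, A = 2 500 mm², y = 62.5 mm, Ī = 3 255 208 mm⁴.
Horizontal leg (remainder): 70 × 20, A = 1 400 mm², y = 10 mm, Ī = 46666.67 mm⁴.
Centroid: ȳ = ΣA·y / ΣA = 43.65385 mm.
Transfer each piece to the horizontal centroidal axis using Ī + A·d² with d = y − 43.65385:
  vertical leg: d = 18.84615 mm → contributes +4 143 152 mm⁴
  horizontal leg (remainder): d = -33.65385 mm → contributes +1 632 281 mm⁴
Total I = 5 775 433 mm⁴.

I_x ≈ 5.7754 × 10⁶ mm⁴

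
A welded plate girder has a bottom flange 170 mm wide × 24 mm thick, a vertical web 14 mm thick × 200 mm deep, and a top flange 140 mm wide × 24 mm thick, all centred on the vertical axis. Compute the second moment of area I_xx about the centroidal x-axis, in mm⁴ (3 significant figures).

Break the section into simple shapes (no overlaps), measuring from the bottom-left corner of the bounding box.
Bottom plate: 170 × 24, A = 4 080 mm², y = 12 mm, Ī = 195 840 mm⁴.
Web plate: 14 × 200, A = 2 800 mm², y = 124 mm, Ī = 9 333 333 mm⁴.
Top plate: 140 × 24, A = 3 360 mm², y = 236 mm, Ī = 161 280 mm⁴.
Centroid: ȳ = ΣA·y / ΣA = 116.13 mm.
Transfer each piece to the centroidal x-axis using Ī + A·d² with d = y − 116.13:
  bottom plate: d = -104.13 mm → contributes +44 431 264 mm⁴
  web plate: d = 7.875 mm → contributes +9 506 977 mm⁴
  top plate: d = 119.88 mm → contributes +48 444 533 mm⁴
Total I = 102 382 773 mm⁴.

I_xx ≈ 1.02 × 10⁸ mm⁴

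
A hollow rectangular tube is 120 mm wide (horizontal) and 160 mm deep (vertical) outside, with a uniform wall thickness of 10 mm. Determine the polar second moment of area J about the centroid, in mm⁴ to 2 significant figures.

Split into non-overlapping primitives; take the origin at the lower-left of the bounding box.
Outer rectangle: 120 × 160, A = 19 200 mm², y = 80 mm, Ī = 40 960 000 mm⁴.
Inner void (subtracted): 100 × 140, A = 14 000 mm², y = 80 mm, Ī = 22 866 667 mm⁴.
By symmetry the centroid is at mid-height, ȳ = 80 mm.
All pieces are centred on the centroidal x-axis, so I = ΣĪ (holes subtracted) = 18 093 333 mm⁴.
Repeating about the centroidal y-axis gives I_y = 11 373 333 mm⁴.
Polar second moment: J = I_x + I_y = 29 466 667 mm⁴.

J ≈ 2.9 × 10⁷ mm⁴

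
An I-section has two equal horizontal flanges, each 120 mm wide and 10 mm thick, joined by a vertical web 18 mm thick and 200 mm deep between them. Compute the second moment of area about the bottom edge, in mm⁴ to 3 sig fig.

Break the section into simple shapes (no overlaps), measuring from the bottom-left corner of the bounding box.
Bottom flange: 120 × 10, A = 1 200 mm², y = 5 mm, Ī = 10 000 mm⁴.
Web: 18 × 200, A = 3 600 mm², y = 110 mm, Ī = 12 000 000 mm⁴.
Top flange: 120 × 10, A = 1 200 mm², y = 215 mm, Ī = 10 000 mm⁴.
Transfer each piece to a horizontal axis along the bottom face using Ī + A·d² with d = y − 0:
  bottom flange: d = 5 mm → contributes +40 000 mm⁴
  web: d = 110 mm → contributes +55 560 000 mm⁴
  top flange: d = 215 mm → contributes +55 480 000 mm⁴
Total I = 111 080 000 mm⁴.

I_base ≈ 1.11 × 10⁸ mm⁴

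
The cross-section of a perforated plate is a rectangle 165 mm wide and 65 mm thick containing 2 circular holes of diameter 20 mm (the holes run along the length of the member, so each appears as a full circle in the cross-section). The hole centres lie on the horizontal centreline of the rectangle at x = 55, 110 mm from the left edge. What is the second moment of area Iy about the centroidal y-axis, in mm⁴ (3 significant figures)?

Break the section into simple shapes (no overlaps), measuring from the bottom-left corner of the bounding box.
Plate: 165 × 65, A = 10 725 mm², x = 82.5 mm, Ī = 24 332 344 mm⁴.
Hole 1 (subtracted): ⌀20, A = 314.16 mm², x = 55 mm, Ī = 7 854 mm⁴.
Hole 2 (subtracted): ⌀20, A = 314.16 mm², x = 110 mm, Ī = 7 854 mm⁴.
By symmetry the centroid is at mid-width, x̄ = 82.5 mm.
Transfer each piece to the centroidal y-axis using Ī + A·d² with d = x − 82.5:
  plate: d = 0 mm → contributes +24 332 344 mm⁴
  hole 1: d = -27.5 mm → contributes −245 437 mm⁴
  hole 2: d = 27.5 mm → contributes −245 437 mm⁴
Total I = 23 841 470 mm⁴.

Iy ≈ 2.38 × 10⁷ mm⁴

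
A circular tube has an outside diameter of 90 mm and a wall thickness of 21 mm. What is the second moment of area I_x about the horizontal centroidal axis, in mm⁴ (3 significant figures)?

Split into non-overlapping primitives; take the origin at the lower-left of the bounding box.
Outer circle: ⌀90, A = 6361.7 mm², y = 45 mm, Ī = 3 220 623 mm⁴.
Bore (subtracted): ⌀48, A = 1809.6 mm², y = 45 mm, Ī = 260 576 mm⁴.
By symmetry the centroid is at mid-height, ȳ = 45 mm.
All pieces are centred on the horizontal centroidal axis, so I = ΣĪ (holes subtracted) = 2 960 047 mm⁴.

I_x ≈ 2.96 × 10⁶ mm⁴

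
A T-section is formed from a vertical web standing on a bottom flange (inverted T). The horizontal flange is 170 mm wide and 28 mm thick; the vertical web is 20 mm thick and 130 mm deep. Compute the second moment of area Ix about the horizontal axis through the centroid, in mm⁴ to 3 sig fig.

Break the section into simple shapes (no overlaps), measuring from the bottom-left corner of the bounding box.
Flange: 170 × 28, A = 4 760 mm², y = 14 mm, Ī = 310 987 mm⁴.
Web: 20 × 130, A = 2 600 mm², y = 93 mm, Ī = 3 661 667 mm⁴.
Centroid: ȳ = ΣA·y / ΣA = 41.908 mm.
Transfer each piece to the horizontal axis through the centroid using Ī + A·d² with d = y − 41.908:
  flange: d = -27.908 mm → contributes +4 018 239 mm⁴
  web: d = 51.092 mm → contributes +10 448 791 mm⁴
Total I = 14 467 031 mm⁴.

Ix ≈ 1.45 × 10⁷ mm⁴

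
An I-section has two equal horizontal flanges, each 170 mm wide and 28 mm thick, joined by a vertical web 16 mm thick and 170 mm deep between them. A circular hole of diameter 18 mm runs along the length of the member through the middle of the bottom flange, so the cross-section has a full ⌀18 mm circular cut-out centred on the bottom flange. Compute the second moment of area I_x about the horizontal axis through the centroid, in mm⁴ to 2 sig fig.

Split into non-overlapping primitives; take the origin at the lower-left of the bounding box.
Bottom flange: 170 × 28, A = 4 760 mm², y = 14 mm, Ī = 310 987 mm⁴.
Web: 16 × 170, A = 2 720 mm², y = 113 mm, Ī = 6 550 667 mm⁴.
Top flange: 170 × 28, A = 4 760 mm², y = 212 mm, Ī = 310 987 mm⁴.
Hole (subtracted): ⌀18, A = 254.5 mm², y = 14 mm, Ī = 5 153 mm⁴.
Centroid: ȳ = ΣA·y / ΣA = 115.1 mm.
Transfer each piece to the horizontal axis through the centroid using Ī + A·d² with d = y − 115.1:
  bottom flange: d = -101.1 mm → contributes +48 965 779 mm⁴
  web: d = -2.102 mm → contributes +6 562 684 mm⁴
  top flange: d = 96.9 mm → contributes +45 003 774 mm⁴
  hole: d = -101.1 mm → contributes −2 606 232 mm⁴
Total I = 97 926 004 mm⁴.

I_x ≈ 9.8 × 10⁷ mm⁴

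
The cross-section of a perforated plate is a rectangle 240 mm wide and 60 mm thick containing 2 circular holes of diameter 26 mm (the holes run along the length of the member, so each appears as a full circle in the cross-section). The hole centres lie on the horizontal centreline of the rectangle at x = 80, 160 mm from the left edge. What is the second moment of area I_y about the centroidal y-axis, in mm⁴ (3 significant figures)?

Split into non-overlapping primitives; take the origin at the lower-left of the bounding box.
Plate: 240 × 60, A = 14 400 mm², x = 120 mm, Ī = 69 120 000 mm⁴.
Hole 1 (subtracted): ⌀26, A = 530.93 mm², x = 80 mm, Ī = 22 432 mm⁴.
Hole 2 (subtracted): ⌀26, A = 530.93 mm², x = 160 mm, Ī = 22 432 mm⁴.
By symmetry the centroid is at mid-width, x̄ = 120 mm.
Transfer each piece to the centroidal y-axis using Ī + A·d² with d = x − 120:
  plate: d = 0 mm → contributes +69 120 000 mm⁴
  hole 1: d = -40 mm → contributes −871 918 mm⁴
  hole 2: d = 40 mm → contributes −871 918 mm⁴
Total I = 67 376 163 mm⁴.

I_y ≈ 6.74 × 10⁷ mm⁴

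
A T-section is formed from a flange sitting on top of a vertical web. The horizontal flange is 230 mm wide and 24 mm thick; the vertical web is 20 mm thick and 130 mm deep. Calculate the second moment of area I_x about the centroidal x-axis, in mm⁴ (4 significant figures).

I_x ≈ 1.441 × 10⁷ mm⁴

Break the section into simple shapes (no overlaps), measuring from the bottom-left corner of the bounding box.
Flange: 230 × 24, A = 5 520 mm², y = 142 mm, Ī = 264 960 mm⁴.
Web: 20 × 130, A = 2 600 mm², y = 65 mm, Ī = 3 661 667 mm⁴.
Centroid: ȳ = ΣA·y / ΣA = 117.345 mm.
Transfer each piece to the centroidal x-axis using Ī + A·d² with d = y − 117.345:
  flange: d = 24.6552 mm → contributes +3 620 444 mm⁴
  web: d = -52.3448 mm → contributes +10 785 617 mm⁴
Total I = 14 406 061 mm⁴.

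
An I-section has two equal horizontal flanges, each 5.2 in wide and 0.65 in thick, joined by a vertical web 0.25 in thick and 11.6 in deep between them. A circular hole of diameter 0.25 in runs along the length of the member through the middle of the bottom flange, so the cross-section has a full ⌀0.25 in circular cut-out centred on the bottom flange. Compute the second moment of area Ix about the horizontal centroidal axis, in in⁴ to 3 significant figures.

Break the section into simple shapes (no overlaps), measuring from the bottom-left corner of the bounding box.
Bottom flange: 5.2 × 0.65, A = 3.38 in², y = 0.325 in, Ī = 0.119 in⁴.
Web: 0.25 × 11.6, A = 2.9 in², y = 6.45 in, Ī = 32.519 in⁴.
Top flange: 5.2 × 0.65, A = 3.38 in², y = 12.575 in, Ī = 0.119 in⁴.
Hole (subtracted): ⌀0.25, A = 0.049087 in², y = 0.325 in, Ī = 0.00019175 in⁴.
Centroid: ȳ = ΣA·y / ΣA = 6.4813 in.
Transfer each piece to the horizontal centroidal axis using Ī + A·d² with d = y − 6.4813:
  bottom flange: d = -6.1563 in → contributes +128.22 in⁴
  web: d = -0.031283 in → contributes +32.522 in⁴
  top flange: d = 6.0937 in → contributes +125.63 in⁴
  hole: d = -6.1563 in → contributes −1.8606 in⁴
Total I = 284.51 in⁴.

Ix ≈ 285 in⁴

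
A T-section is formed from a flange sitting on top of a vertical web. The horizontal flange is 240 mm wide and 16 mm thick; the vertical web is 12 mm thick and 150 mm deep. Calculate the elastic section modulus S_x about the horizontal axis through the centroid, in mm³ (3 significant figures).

S_x ≈ 9.05 × 10⁴ mm³

Decompose the section into non-overlapping parts with the origin at the bottom-left of its bounding rectangle.
Flange: 240 × 16, A = 3 840 mm², y = 158 mm, Ī = 81 920 mm⁴.
Web: 12 × 150, A = 1 800 mm², y = 75 mm, Ī = 3 375 000 mm⁴.
Centroid: ȳ = ΣA·y / ΣA = 131.51 mm.
Transfer each piece to the horizontal axis through the centroid using Ī + A·d² with d = y − 131.51:
  flange: d = 26.489 mm → contributes +2 776 395 mm⁴
  web: d = -56.511 mm → contributes +9 123 214 mm⁴
Total I = 11 899 609 mm⁴.
Extreme fibre distance c = 131.51 mm; S = I/c = 90 484 mm³.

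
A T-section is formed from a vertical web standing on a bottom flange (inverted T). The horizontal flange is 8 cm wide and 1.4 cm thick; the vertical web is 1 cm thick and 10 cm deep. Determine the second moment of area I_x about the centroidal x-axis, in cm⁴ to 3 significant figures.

Split into non-overlapping primitives; take the origin at the lower-left of the bounding box.
Flange: 8 × 1.4, A = 11.2 cm², y = 0.7 cm, Ī = 1.8293 cm⁴.
Web: 1 × 10, A = 10 cm², y = 6.4 cm, Ī = 83.333 cm⁴.
Centroid: ȳ = ΣA·y / ΣA = 3.3887 cm.
Transfer each piece to the centroidal x-axis using Ī + A·d² with d = y − 3.3887:
  flange: d = -2.6887 cm → contributes +82.794 cm⁴
  web: d = 3.0113 cm → contributes +174.01 cm⁴
Total I = 256.81 cm⁴.

I_x ≈ 257 cm⁴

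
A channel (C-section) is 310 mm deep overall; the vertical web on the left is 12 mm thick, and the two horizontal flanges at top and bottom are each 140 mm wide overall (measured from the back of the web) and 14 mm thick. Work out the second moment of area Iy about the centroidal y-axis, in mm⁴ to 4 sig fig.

Iy ≈ 1.388 × 10⁷ mm⁴

Decompose the section into non-overlapping parts with the origin at the bottom-left of its bounding rectangle.
Web: 12 × 310, A = 3 720 mm², x = 6 mm, Ī = 44 640 mm⁴.
Top flange (beyond web): 128 × 14, A = 1 792 mm², x = 76 mm, Ī = 2 446 677 mm⁴.
Bottom flange (beyond web): 128 × 14, A = 1 792 mm², x = 76 mm, Ī = 2 446 677 mm⁴.
Centroid: x̄ = ΣA·x / ΣA = 40.3483 mm.
Transfer each piece to the centroidal y-axis using Ī + A·d² with d = x − 40.3483:
  web: d = -34.3483 mm → contributes +4 433 518 mm⁴
  top flange (beyond web): d = 35.6517 mm → contributes +4 724 387 mm⁴
  bottom flange (beyond web): d = 35.6517 mm → contributes +4 724 387 mm⁴
Total I = 13 882 293 mm⁴.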